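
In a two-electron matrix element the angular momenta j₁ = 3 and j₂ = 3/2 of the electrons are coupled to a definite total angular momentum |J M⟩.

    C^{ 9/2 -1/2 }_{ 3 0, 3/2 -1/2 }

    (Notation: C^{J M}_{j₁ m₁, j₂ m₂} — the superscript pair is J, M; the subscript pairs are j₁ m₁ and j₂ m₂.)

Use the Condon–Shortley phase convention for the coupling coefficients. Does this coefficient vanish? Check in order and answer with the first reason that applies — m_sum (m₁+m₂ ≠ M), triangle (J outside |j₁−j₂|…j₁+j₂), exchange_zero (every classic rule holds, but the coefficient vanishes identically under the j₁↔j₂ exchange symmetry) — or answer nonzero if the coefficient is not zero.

nonzero

m-sum: m₁+m₂ = 0+(-1/2) = -1/2, M = -1/2  ✓
triangle: |j₁−j₂| = 3/2 ≤ J = 9/2 ≤ j₁+j₂ = 9/2  ✓
exchange: j₁≠j₂ or m₁≠m₂ — the exchange symmetry imposes no constraint here
value check: CG = +√(10/21) = +0.690066 ≠ 0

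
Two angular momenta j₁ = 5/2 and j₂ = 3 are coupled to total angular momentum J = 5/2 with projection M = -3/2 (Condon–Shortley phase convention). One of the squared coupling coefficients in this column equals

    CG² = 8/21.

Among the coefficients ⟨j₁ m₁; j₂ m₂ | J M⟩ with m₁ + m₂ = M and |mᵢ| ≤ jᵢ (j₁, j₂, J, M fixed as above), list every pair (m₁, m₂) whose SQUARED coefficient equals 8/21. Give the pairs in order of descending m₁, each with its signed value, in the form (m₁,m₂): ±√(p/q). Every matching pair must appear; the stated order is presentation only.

(3/2,-3): +√(8/21)

Admissible pairs with m₁+m₂ = M = -3/2: (-5/2,1), (-3/2,0), (-1/2,-1), (1/2,-2), (3/2,-3)
  (m₁,m₂)=(3/2,-3): CG² = 8/21, CG = +√(8/21)   ← matches the target
  (m₁,m₂)=(1/2,-2): CG² = 1/14, CG = −√(1/14)
  (m₁,m₂)=(-1/2,-1): CG² = 1/35, CG = −√(1/35)
  (m₁,m₂)=(-3/2,0): CG² = 7/30, CG = +√(7/30)
  (m₁,m₂)=(-5/2,1): CG² = 2/7, CG = −√(2/7)
Pairs with CG² = 8/21: (3/2,-3): +√(8/21)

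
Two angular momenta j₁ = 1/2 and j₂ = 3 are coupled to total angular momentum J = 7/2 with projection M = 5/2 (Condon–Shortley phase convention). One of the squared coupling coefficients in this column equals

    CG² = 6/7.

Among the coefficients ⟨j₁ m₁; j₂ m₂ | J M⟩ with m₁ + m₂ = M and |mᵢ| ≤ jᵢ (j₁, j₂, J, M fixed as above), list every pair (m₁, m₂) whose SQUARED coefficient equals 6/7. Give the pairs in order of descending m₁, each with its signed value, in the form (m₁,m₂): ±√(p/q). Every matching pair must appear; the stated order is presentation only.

Admissible pairs with m₁+m₂ = M = 5/2: (-1/2,3), (1/2,2)
  (m₁,m₂)=(1/2,2): CG² = 6/7, CG = +√(6/7)   ← matches the target
  (m₁,m₂)=(-1/2,3): CG² = 1/7, CG = +√(1/7)
Pairs with CG² = 6/7: (1/2,2): +√(6/7)

(1/2,2): +√(6/7)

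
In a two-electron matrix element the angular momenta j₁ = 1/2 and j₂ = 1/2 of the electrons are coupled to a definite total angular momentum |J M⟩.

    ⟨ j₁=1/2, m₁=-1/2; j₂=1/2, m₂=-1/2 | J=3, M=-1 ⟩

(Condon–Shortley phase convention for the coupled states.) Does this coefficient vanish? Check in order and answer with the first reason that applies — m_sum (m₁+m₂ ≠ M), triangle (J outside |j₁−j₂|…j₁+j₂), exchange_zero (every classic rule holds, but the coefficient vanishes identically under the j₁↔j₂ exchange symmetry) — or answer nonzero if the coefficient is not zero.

m-sum: m₁+m₂ = -1/2+(-1/2) = -1, M = -1  ✓
triangle: need |j₁−j₂| ≤ J ≤ j₁+j₂, i.e. J ∈ [0, 1]; J = 3 is outside ✗ ⇒ coefficient is 0

triangle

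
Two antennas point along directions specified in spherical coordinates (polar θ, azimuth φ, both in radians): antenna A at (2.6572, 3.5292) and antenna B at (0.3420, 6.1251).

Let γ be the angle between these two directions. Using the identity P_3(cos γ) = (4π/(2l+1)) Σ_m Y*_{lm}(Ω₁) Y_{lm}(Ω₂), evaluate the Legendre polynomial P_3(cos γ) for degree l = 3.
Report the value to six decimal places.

Expand P_3 via completeness: Σ_{m} conj(Y_{3,m}) at Ω₁ times Y_{3,m} at Ω₂ —
  m=-3: Y*=(-0.016716, -0.038674)  Y=(0.014001, 0.007187)  product (0.000044, -0.000662)
  m=-2: Y*=(-0.140084, -0.137260)  Y=(0.102922, 0.033671)  product (-0.009796, -0.018844)
  m=-1: Y*=(-0.406256, -0.165858)  Y=(0.367943, 0.058656)  product (-0.139750, -0.084856)
  m=+0: Y*=(-0.302423, -0.000000)  Y=(0.505419, 0.000000)  product (-0.152850, -0.000000)
  m=+1: Y*=(0.406256, -0.165858)  Y=(-0.367943, 0.058656)  product (-0.139750, 0.084856)
  m=+2: Y*=(-0.140084, 0.137260)  Y=(0.102922, -0.033671)  product (-0.009796, 0.018844)
  m=+3: Y*=(0.016716, -0.038674)  Y=(-0.014001, 0.007187)  product (0.000044, 0.000662)
Σ over m = (-0.451856, 0.000000); ×(4π/7) → (-0.811169, 0.000000). Real part: -0.811169

-0.811169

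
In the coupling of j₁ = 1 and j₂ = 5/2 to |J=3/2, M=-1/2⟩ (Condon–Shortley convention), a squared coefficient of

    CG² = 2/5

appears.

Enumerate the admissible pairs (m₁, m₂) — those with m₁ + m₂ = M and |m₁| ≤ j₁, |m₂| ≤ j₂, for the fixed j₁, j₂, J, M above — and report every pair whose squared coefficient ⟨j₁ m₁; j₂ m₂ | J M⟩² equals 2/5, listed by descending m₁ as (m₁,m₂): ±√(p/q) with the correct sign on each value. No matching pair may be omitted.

Admissible pairs with m₁+m₂ = M = -1/2: (-1,1/2), (0,-1/2), (1,-3/2)
  (m₁,m₂)=(1,-3/2): CG² = 2/5, CG = +√(2/5)   ← matches the target
  (m₁,m₂)=(0,-1/2): CG² = 2/5, CG = −√(2/5)   ← matches the target
  (m₁,m₂)=(-1,1/2): CG² = 1/5, CG = +√(1/5)
Pairs with CG² = 2/5: (1,-3/2): +√(2/5); (0,-1/2): −√(2/5)

(1,-3/2): +√(2/5); (0,-1/2): −√(2/5)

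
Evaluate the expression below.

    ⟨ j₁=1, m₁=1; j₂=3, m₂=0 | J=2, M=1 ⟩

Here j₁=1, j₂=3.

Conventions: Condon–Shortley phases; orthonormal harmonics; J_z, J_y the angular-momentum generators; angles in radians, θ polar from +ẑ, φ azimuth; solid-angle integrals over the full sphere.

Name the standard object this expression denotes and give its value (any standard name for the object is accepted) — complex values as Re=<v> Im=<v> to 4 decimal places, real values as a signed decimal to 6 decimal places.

Clebsch–Gordan coefficient, +√(1/7) ≈ +0.377964

This is a Clebsch–Gordan (vector-coupling) coefficient.
triangle: 2!*0!*4!/7! = 48/5040
(j±m)!: 2!*0!*3!*3!*3!*1! = 432
prefactor² = (2J+1)*Δ*N² = 144/7
  k=0: +1/(0!*2!*0!*3!*0!*1!) = 1/12
Σ = 1/12  ⇒  CG² = 144/7*(1/12)² = 1/7
CG = +√(1/7) = +0.377964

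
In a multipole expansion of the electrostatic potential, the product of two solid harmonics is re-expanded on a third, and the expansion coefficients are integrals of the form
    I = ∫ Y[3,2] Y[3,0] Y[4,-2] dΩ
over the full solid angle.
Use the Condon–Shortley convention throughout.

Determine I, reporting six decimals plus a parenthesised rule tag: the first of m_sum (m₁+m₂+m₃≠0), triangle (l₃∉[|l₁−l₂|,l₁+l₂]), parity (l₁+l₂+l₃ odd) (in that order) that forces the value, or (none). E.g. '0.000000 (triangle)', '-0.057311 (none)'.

-0.044418 (none)

Rules hold: Σm=0, L=10 even, 0≤4≤6.
N = 7·7·9 = 441
Δ = 2!·4!·4!/11! = 1/34650
Racah Σ t=0..2: t=0:+1/72 t=1:−1/16 t=2:+1/72 = -5/144
⇒ 3j(3 3 4; 0 0 0)² = 2/77, sgn -1
Racah Σ t=0..1: t=0:+1/72 t=1:−1/96 = 1/288
⇒ 3j(3 3 4; 2 0 -2)² = 1/462, sgn +1
4πI² = N·(3j₀)²·(3jₘ)² = 3/121
I = -1·√(0.0247934/4π) = -0.04441841
No selection rule forces the value: the integral is nonzero (none).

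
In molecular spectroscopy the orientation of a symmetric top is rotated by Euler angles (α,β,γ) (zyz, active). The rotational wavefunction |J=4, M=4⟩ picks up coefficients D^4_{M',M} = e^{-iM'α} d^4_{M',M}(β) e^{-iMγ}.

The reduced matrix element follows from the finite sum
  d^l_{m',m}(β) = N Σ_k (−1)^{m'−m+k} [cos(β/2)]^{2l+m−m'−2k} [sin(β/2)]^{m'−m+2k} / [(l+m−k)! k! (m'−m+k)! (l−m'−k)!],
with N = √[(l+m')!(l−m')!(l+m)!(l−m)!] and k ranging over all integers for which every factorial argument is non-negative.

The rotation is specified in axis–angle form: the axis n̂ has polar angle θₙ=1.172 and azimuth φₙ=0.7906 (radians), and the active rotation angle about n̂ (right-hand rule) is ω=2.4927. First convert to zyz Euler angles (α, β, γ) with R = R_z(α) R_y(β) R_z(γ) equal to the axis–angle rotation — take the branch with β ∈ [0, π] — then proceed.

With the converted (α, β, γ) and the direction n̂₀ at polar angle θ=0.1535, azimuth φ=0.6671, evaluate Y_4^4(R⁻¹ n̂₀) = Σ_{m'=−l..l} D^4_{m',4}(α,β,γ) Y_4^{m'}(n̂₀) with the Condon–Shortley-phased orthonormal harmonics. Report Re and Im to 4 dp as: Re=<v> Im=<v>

Axis–angle → zyz. n̂ = (sinθₙcosφₙ, sinθₙsinφₙ, cosθₙ) = (+0.648221, +0.655000, +0.388309), ω = 2.4927.
R = I cosω + sinω [n̂]ₓ + (1−cosω) n̂n̂ᵀ gives
  R = [-0.041775, +0.528217, +0.848081; +0.997532, -0.025901, +0.065268; +0.056442, +0.848714, -0.525831]
β = atan2(√(R₁₃²+R₂₃²), R₃₃) = 2.124489; α = atan2(R₂₃, R₁₃) mod 2π = 0.076809; γ = atan2(R₃₂, −R₃₁) mod 2π = 1.637201
Need the full column D^4_{m',4} for m'=−4..4 at α=0.0768, β=2.1245, γ=1.6372.
cos(β/2)=0.486913, sin(β/2)=0.873450
d^4_{-4,4}: single k=8 term ⇒ +0.338771;  D = +0.338478+0.014094i
d^4_{-3,4}: single k=7 term ⇒ +0.534151;  D = +0.533821-0.018795i
d^4_{-2,4}: single k=6 term ⇒ +0.557072;  D = +0.553582-0.062263i
d^4_{-1,4}: single k=5 term ⇒ +0.439177;  D = +0.431372-0.082430i
d^4_{0,4}: single k=4 term ⇒ +0.273721;  D = +0.264121-0.071854i
d^4_{1,4}: single k=3 term ⇒ +0.136479;  D = +0.128555-0.045826i
d^4_{2,4}: single k=2 term ⇒ +0.053798;  D = +0.049139-0.021899i
d^4_{3,4}: single k=1 term ⇒ +0.016030;  D = +0.014098-0.007630i
d^4_{4,4}: single k=0 term ⇒ +0.003159;  D = +0.002655-0.001713i
Y_4^{m'}(θ=0.1535,φ=0.6671) and Σ D·Y over m':
  (+0.3385+0.0141i)·(-0.0002-0.0001i)  (+0.5338-0.0188i)·(-0.0018-0.0040i)  (+0.5536-0.0623i)·(+0.0107-0.0444i)  (+0.4314-0.0824i)·(+0.2154-0.1697i)  (+0.2641-0.0719i)·(+0.7494+0.0000i)  (+0.1286-0.0458i)·(-0.2154-0.1697i)  (+0.0491-0.0219i)·(+0.0107+0.0444i)  (+0.0141-0.0076i)·(+0.0018-0.0040i)  (+0.0027-0.0017i)·(-0.0002+0.0001i)
Y_4^4(R⁻¹ n̂) = +0.244928-0.182240i

Re=0.2449 Im=-0.1822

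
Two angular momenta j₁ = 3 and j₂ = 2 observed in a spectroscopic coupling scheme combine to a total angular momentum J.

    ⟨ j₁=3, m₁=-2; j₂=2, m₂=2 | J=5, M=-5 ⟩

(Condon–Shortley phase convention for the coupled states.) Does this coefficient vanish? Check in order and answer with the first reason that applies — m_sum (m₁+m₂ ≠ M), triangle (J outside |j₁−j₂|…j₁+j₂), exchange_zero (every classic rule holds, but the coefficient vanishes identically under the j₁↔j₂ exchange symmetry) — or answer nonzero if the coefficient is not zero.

m-sum: m₁+m₂ = -2+2 = 0, M = -5  ✗ ⇒ coefficient is 0

m_sum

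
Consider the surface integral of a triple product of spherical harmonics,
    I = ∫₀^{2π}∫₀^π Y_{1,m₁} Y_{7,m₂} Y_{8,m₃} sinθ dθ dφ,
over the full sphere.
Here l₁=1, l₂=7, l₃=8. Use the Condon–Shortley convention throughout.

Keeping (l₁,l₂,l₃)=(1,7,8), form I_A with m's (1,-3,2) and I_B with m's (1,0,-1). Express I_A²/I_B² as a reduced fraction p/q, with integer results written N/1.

5/12

Shared (l₁,l₂,l₃)=(1,7,8): N and (l;000)² cancel in I_A²/I_B².
A: Δ = 0!·2!·14!/17! = 1/2040; Racah Σ t=0..0: t=0:+1/174182400 = 1/174182400; ⇒ 3j(1 7 8; 1 -3 2)² = 1/136, sgn +1
B: Δ = 0!·2!·14!/17! = 1/2040; Racah Σ t=0..0: t=0:+1/50803200 = 1/50803200; ⇒ 3j(1 7 8; 1 0 -1)² = 3/170, sgn -1
I_A²/I_B² = (1/136)/(3/170) = 5/12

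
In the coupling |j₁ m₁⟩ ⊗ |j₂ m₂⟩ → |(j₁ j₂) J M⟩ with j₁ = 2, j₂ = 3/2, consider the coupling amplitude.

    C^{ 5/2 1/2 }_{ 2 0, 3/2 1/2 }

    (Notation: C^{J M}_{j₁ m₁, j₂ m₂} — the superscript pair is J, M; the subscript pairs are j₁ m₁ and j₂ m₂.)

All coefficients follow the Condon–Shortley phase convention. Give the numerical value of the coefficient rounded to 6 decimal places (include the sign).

−√(3/35) ≈ -0.292770

√[6·1!3!2!/7! · 2!2!2!1!3!2!] = √(48/35)
  +(−1)^0/∏(0,1,2,2,1,0)! = 1/4  (running 1/4)
  +(−1)^1/∏(1,0,1,1,2,1)! = -1/2  (running -1/4)
⟨..|..⟩ = √(48/35)·(-1/4) = -0.292770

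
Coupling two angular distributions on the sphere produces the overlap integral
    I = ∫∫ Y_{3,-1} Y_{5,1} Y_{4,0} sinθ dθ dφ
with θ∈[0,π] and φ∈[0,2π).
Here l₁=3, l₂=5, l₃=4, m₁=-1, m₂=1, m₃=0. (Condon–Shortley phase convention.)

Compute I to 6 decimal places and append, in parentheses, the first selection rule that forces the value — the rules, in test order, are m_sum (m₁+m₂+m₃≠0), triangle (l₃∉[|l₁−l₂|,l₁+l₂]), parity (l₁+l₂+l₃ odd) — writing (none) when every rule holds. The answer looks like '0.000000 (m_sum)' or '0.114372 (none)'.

Checks pass: Σm=0; 12 even; l₃=4∈[2,8].
(2·3+1)(2·5+1)(2·4+1) = 693
Δ: 4! 2! 6! / 13! → 1/180180
sum: t=1:−1/576 t=2:+1/144 t=3:−1/576 = 1/288
3j²(3 5 4; 0 0 0) = Δ·Π!·Σ² = 20/1001  (sign +1)
sum: t=2:+1/384 t=3:−1/216 t=4:+1/2304 = -11/6912
3j²(3 5 4; -1 1 0) = Δ·Π!·Σ² = 11/1638  (sign -1)
combine: 4πI² = 693·20/1001·11/1638 = 110/1183
take √, sign -1: I = -0.08601992
No selection rule forces the value: the integral is nonzero (none).

-0.086020 (none)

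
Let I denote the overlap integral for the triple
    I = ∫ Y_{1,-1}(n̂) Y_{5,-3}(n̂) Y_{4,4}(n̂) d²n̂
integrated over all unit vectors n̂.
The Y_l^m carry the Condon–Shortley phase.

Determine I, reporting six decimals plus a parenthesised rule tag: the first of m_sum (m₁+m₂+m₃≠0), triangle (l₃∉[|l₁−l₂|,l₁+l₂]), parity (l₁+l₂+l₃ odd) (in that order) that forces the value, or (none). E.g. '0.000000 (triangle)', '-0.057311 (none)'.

-0.049106 (none)

m-sum 0 ✓  L=10 even ✓  4≤4≤6 ✓
Π(2lᵢ+1) = 3×11×9 = 297
triangle coeff Δ(1,5,4) = 1/495
Σ_t [1,1]: t=1:−1/576 = -1/576
(3j)²=5/99 [(1 5 4; 0 0 0)], sign=-1
Σ_t [2,2]: t=2:+1/80640 = 1/80640
(3j)²=1/495 [(1 5 4; -1 -3 4)], sign=+1
⇒ 4πI² = 1/33
I = (-1)√(1/33/(4π)) = -0.04910640
No selection rule forces the value: the integral is nonzero (none).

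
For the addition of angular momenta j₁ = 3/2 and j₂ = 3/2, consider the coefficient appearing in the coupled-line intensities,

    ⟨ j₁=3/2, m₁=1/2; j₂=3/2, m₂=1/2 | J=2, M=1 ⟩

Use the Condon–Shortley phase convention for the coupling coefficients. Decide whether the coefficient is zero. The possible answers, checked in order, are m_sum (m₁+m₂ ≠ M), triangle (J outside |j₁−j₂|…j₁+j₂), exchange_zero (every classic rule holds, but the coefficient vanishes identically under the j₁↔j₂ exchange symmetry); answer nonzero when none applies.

m-sum: m₁+m₂ = 1/2+1/2 = 1, M = 1  ✓
triangle: |j₁−j₂| = 0 ≤ J = 2 ≤ j₁+j₂ = 3  ✓
exchange: j₁=j₂ and m₁=m₂, and (−1)^(j₁+j₂−J) = (−1)^1 = −1 forces ⟨j₁m₁;j₂m₂|JM⟩ = −⟨j₂m₂;j₁m₁|JM⟩ = −⟨j₁m₁;j₂m₂|JM⟩ ⇒ the coefficient vanishes identically
Racah sum check: Σ_k collapses to 0 ⇒ CG = 0

exchange_zero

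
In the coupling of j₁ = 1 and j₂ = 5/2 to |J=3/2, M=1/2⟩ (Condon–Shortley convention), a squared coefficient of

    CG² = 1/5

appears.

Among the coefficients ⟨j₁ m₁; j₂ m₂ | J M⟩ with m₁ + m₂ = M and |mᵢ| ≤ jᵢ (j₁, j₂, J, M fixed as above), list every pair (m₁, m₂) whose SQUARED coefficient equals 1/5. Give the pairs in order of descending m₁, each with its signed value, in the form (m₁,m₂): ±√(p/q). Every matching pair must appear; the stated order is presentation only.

Admissible pairs with m₁+m₂ = M = 1/2: (-1,3/2), (0,1/2), (1,-1/2)
  (m₁,m₂)=(1,-1/2): CG² = 1/5, CG = +√(1/5)   ← matches the target
  (m₁,m₂)=(0,1/2): CG² = 2/5, CG = −√(2/5)
  (m₁,m₂)=(-1,3/2): CG² = 2/5, CG = +√(2/5)
Pairs with CG² = 1/5: (1,-1/2): +√(1/5)

(1,-1/2): +√(1/5)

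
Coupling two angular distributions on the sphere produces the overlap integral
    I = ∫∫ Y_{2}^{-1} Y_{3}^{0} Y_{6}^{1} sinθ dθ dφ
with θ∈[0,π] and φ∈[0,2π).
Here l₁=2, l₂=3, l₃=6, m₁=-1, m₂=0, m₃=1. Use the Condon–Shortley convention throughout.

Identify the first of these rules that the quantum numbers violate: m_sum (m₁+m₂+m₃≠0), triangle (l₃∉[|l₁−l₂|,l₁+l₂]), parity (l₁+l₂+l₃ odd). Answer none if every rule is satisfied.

azimuthal sum: -1 + 0 + 1 = 0  ✓
l₃ must lie in [1,5]; have l₃=6  ✗
L = 2 + 3 + 6 = 11 (odd)

triangle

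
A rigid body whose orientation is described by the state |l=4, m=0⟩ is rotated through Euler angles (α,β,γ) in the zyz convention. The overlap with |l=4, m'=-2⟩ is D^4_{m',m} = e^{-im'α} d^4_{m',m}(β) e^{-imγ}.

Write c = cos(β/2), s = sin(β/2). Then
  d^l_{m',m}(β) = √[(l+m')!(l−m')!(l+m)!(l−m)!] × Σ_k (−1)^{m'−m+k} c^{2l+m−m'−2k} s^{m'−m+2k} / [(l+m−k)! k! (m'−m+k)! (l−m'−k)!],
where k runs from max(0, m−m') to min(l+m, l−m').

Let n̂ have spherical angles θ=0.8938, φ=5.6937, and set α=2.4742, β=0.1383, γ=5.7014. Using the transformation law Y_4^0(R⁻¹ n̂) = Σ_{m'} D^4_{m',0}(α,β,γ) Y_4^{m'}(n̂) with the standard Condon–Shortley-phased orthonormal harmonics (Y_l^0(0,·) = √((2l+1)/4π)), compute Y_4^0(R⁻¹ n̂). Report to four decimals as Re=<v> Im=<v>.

Re=-0.2618 Im=0.0000

Need the full column D^4_{m',0} for m'=−4..4 at α=2.4742, β=0.1383, γ=5.7014.
cos(β/2)=0.997610, sin(β/2)=0.069095
d^4_{-4,0}: single k=4 term ⇒ +0.000189;  D = -0.000168-0.000086i
d^4_{-3,0}: k∈[3..4] ⇒ +0.003857 -0.000019 = +0.003838;  D = +0.001605+0.003487i
d^4_{-2,0}: k∈[2..4] ⇒ +0.044646 -0.000571 +0.000001 = +0.044075;  D = +0.010306-0.042854i
d^4_{-1,0}: k∈[1..4] ⇒ +0.303869 -0.008746 +0.000042 -0.000000 = +0.295165;  D = -0.231834+0.182690i
d^4_{0,0}: k∈[0..4] ⇒ +0.981040 -0.075297 +0.000813 -0.000002 +0.000000 = +0.906554;  D = +0.906554+0.000000i
d^4_{1,0}: k∈[0..3] ⇒ -0.303869 +0.008746 -0.000042 +0.000000 = -0.295165;  D = +0.231834+0.182690i
d^4_{2,0}: k∈[0..2] ⇒ +0.044646 -0.000571 +0.000001 = +0.044075;  D = +0.010306+0.042854i
d^4_{3,0}: k∈[0..1] ⇒ -0.003857 +0.000019 = -0.003838;  D = -0.001605+0.003487i
d^4_{4,0}: single k=0 term ⇒ +0.000189;  D = -0.000168+0.000086i
Y_4^{m'}(θ=0.8938,φ=5.6937) and Σ D·Y over m':
  (-0.0002-0.0001i)·(-0.1157+0.1153i)  (+0.0016+0.0035i)·(-0.0729+0.3641i)  (+0.0103-0.0429i)·(+0.1356+0.3282i)  (-0.2318+0.1827i)·(-0.0486-0.0325i)  (+0.9066+0.0000i)·(-0.3579+0.0000i)  (+0.2318+0.1827i)·(+0.0486-0.0325i)  (+0.0103+0.0429i)·(+0.1356-0.3282i)  (-0.0016+0.0035i)·(+0.0729+0.3641i)  (-0.0002+0.0001i)·(-0.1157-0.1153i)
Y_4^0(R⁻¹ n̂) = -0.261832-0.000000i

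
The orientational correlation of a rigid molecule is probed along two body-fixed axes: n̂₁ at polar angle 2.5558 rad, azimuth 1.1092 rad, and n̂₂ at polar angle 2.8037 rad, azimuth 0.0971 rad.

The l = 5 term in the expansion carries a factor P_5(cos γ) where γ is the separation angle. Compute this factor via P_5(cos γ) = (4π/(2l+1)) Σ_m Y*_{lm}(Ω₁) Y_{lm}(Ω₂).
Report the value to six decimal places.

Addition theorem: P_5(cos γ) = (4π/11) Σ_m Y*_{lm}(Ω₁) Y_{lm}(Ω₂), m = −5…5:
  term(m=-5) = (0.000015, -0.000042)   from Y*(Ω₁)=(0.017749, -0.016115), Y(Ω₂)=(0.001643, -0.000867)
  term(m=-4) = (-0.001177, -0.001505)   from Y*(Ω₁)=(0.031091, 0.109947), Y(Ω₂)=(-0.015477, 0.006333)
  term(m=-3) = (-0.026962, 0.002849)   from Y*(Ω₁)=(-0.301564, -0.056749), Y(Ω₂)=(0.084633, -0.025375)
  term(m=-2) = (-0.060100, 0.123343)   from Y*(Ω₁)=(0.282026, -0.372839), Y(Ω₂)=(-0.287977, 0.056639)
  term(m=-1) = (0.072409, 0.115830)   from Y*(Ω₁)=(0.110692, 0.222525), Y(Ω₂)=(0.547030, -0.053284)
  term(m=+0) = (-0.090563, 0.000000)   from Y*(Ω₁)=(0.314856, -0.000000), Y(Ω₂)=(-0.287633, 0.000000)
  term(m=+1) = (0.072409, -0.115830)   from Y*(Ω₁)=(-0.110692, 0.222525), Y(Ω₂)=(-0.547030, -0.053284)
  term(m=+2) = (-0.060100, -0.123343)   from Y*(Ω₁)=(0.282026, 0.372839), Y(Ω₂)=(-0.287977, -0.056639)
  term(m=+3) = (-0.026962, -0.002849)   from Y*(Ω₁)=(0.301564, -0.056749), Y(Ω₂)=(-0.084633, -0.025375)
  term(m=+4) = (-0.001177, 0.001505)   from Y*(Ω₁)=(0.031091, -0.109947), Y(Ω₂)=(-0.015477, -0.006333)
  term(m=+5) = (0.000015, 0.000042)   from Y*(Ω₁)=(-0.017749, -0.016115), Y(Ω₂)=(-0.001643, -0.000867)
Total Σ_m = (-0.122194, 0.000000). Multiply by 1.142397: (-0.139594, 0.000000). P_5(cos γ) = -0.139594

-0.139594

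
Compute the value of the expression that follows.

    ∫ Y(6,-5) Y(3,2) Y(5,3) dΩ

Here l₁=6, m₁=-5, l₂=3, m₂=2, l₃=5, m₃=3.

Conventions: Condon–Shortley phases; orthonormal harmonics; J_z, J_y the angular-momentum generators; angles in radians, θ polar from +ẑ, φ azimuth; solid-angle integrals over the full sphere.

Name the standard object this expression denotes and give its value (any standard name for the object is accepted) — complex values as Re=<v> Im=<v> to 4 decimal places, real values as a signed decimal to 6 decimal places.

Gaunt coefficient, -0.169016

This is a Gaunt coefficient — the integral of a triple product of spherical harmonics over the sphere.
Checks pass: Σm=0; 14 even; l₃=5∈[3,9].
(2·6+1)(2·3+1)(2·5+1) = 1001
Δ: 4! 8! 2! / 15! → 1/675675
sum: t=1:−1/8640 t=2:+1/2304 t=3:−1/8640 = 7/34560
3j²(6 3 5; 0 0 0) = Δ·Π!·Σ² = 7/429  (sign -1)
sum: t=3:−1/483840 t=4:+1/120960 = 1/161280
3j²(6 3 5; -5 2 3) = Δ·Π!·Σ² = 2/91  (sign +1)
combine: 4πI² = 1001·7/429·2/91 = 14/39
take √, sign -1: I = -0.16901560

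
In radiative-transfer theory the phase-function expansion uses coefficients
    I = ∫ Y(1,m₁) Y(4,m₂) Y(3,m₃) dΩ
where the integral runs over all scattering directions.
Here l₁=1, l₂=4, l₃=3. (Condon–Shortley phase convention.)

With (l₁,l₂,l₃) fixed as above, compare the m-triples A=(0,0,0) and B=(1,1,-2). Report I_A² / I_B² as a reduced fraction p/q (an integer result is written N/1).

16/3

Shared (l₁,l₂,l₃)=(1,4,3): N and (l;000)² cancel in I_A²/I_B².
A: Δ = 2!·0!·6!/9! = 1/252; Racah Σ t=1..1: t=1:−1/36 = -1/36; ⇒ 3j(1 4 3; 0 0 0)² = 4/63, sgn +1
B: Δ = 2!·0!·6!/9! = 1/252; Racah Σ t=0..0: t=0:+1/240 = 1/240; ⇒ 3j(1 4 3; 1 1 -2)² = 1/84, sgn -1
I_A²/I_B² = (4/63)/(1/84) = 16/3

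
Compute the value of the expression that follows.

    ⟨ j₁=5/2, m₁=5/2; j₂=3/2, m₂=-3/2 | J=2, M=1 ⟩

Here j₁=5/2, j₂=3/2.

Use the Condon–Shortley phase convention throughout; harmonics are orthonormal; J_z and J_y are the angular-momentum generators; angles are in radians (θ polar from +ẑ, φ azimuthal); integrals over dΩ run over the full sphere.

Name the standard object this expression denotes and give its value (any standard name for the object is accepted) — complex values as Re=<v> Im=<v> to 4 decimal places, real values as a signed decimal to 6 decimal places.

This is a Clebsch–Gordan (vector-coupling) coefficient.
√[5·2!3!1!/7! · 5!0!0!3!3!1!] = √(360/7)
  +(−1)^0/∏(0,2,0,0,3,1)! = 1/12  (running 1/12)
⟨..|..⟩ = √(360/7)·(1/12) = +0.597614

Clebsch–Gordan coefficient, +√(5/14) ≈ +0.597614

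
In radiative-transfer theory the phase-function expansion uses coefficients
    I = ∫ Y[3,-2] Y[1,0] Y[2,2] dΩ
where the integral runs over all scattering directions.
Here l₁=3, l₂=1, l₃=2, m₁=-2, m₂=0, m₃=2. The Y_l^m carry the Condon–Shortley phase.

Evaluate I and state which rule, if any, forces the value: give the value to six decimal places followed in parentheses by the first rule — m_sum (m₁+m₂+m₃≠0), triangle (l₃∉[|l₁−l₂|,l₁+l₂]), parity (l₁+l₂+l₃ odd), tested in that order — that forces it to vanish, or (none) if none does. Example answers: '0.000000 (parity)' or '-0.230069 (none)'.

0.184674 (none)

m-sum 0 ✓  L=6 even ✓  2≤2≤4 ✓
Π(2lᵢ+1) = 7×3×5 = 105
triangle coeff Δ(3,1,2) = 1/105
Σ_t [1,1]: t=1:−1/4 = -1/4
(3j)²=3/35 [(3 1 2; 0 0 0)], sign=-1
Σ_t [1,1]: t=1:−1/24 = -1/24
(3j)²=1/21 [(3 1 2; -2 0 2)], sign=-1
⇒ 4πI² = 3/7
I = (+1)√(3/7/(4π)) = 0.18467439
No selection rule forces the value: the integral is nonzero (none).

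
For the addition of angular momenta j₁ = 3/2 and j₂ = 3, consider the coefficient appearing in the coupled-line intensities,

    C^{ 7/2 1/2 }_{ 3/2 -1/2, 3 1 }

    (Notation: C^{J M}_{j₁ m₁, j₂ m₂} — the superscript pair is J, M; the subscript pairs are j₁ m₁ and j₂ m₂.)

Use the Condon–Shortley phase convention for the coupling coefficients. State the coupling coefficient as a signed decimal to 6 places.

triangle: 1!×2!×5!/9! = 240/362880
(j±m)!: 1!×2!×4!×2!×4!×3! = 13824
prefactor² = (2J+1)×Δ×N² = 512/7
  k=0: +1/(0!×1!×2!×4!×0!×1!) = 1/48
  k=1: −1/(1!×0!×1!×3!×1!×2!) = -1/12
Σ = -1/16  ⇒  CG² = 512/7×(-1/16)² = 2/7
CG = −√(2/7) = -0.534522

−√(2/7) ≈ -0.534522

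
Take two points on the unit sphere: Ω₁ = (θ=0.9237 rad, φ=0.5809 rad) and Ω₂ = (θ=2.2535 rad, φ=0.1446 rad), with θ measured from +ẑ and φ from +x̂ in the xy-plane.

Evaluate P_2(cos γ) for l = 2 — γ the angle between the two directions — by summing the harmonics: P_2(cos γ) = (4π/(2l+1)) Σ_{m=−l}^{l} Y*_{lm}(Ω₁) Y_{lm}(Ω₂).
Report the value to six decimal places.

Addition theorem: P_2(cos γ) = (4π/5) Σ_m Y*_{lm}(Ω₁) Y_{lm}(Ω₂), m = −2…2:
  [-2]  conj(Y_{2,-2})(Ω₁) = (0.097784, 0.225601) ; Y_{2,-2}(Ω₂) = (0.222871, -0.066313) ; Δ = (0.036754, 0.043795)
  [-1]  conj(Y_{2,-1})(Ω₁) = (0.310639, 0.203921) ; Y_{2,-1}(Ω₂) = (-0.374209, 0.054491) ; Δ = (-0.127356, -0.059382)
  [+0]  conj(Y_{2,0})(Ω₁) = (0.028500, -0.000000) ; Y_{2,0}(Ω₂) = (0.061211, 0.000000) ; Δ = (0.001745, 0.000000)
  [+1]  conj(Y_{2,1})(Ω₁) = (-0.310639, 0.203921) ; Y_{2,1}(Ω₂) = (0.374209, 0.054491) ; Δ = (-0.127356, 0.059382)
  [+2]  conj(Y_{2,2})(Ω₁) = (0.097784, -0.225601) ; Y_{2,2}(Ω₂) = (0.222871, 0.066313) ; Δ = (0.036754, -0.043795)
Total Σ_m = (-0.179460, 0.000000). Multiply by 2.513274: (-0.451031, 0.000000). P_2(cos γ) = -0.451031

-0.451031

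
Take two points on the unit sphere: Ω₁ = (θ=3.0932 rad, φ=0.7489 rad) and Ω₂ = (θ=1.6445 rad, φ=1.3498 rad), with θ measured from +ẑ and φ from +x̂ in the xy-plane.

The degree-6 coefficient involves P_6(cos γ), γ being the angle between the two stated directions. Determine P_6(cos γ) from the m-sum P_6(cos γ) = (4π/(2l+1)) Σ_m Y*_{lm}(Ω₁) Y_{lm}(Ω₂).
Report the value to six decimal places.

-0.231413

Addition theorem: P_6(cos γ) = (4π/13) Σ_m Y*_{lm}(Ω₁) Y_{lm}(Ω₂), m = −6…6:
  [-6]  conj(Y_{6,-6})(Ω₁) = -0.000000-0.000000i ; Y_{6,-6}(Ω₂) = -0.115196-0.461096i ; Δ = -0.000000+0.000000i
  [-5]  conj(Y_{6,-5})(Ω₁) = +0.000000+0.000000i ; Y_{6,-5}(Ω₂) = -0.108612+0.054601i ; Δ = -0.000000-0.000000i
  [-4]  conj(Y_{6,-4})(Ω₁) = -0.000019+0.000003i ; Y_{6,-4}(Ω₂) = -0.210432-0.256627i ; Δ = +0.000005+0.000004i
  [-3]  conj(Y_{6,-3})(Ω₁) = +0.000367-0.000458i ; Y_{6,-3}(Ω₂) = -0.086100+0.110257i ; Δ = +0.000019+0.000080i
  [-2]  conj(Y_{6,-2})(Ω₁) = +0.000883+0.012076i ; Y_{6,-2}(Ω₂) = -0.264506-0.125169i ; Δ = +0.001278-0.003305i
  [-1]  conj(Y_{6,-1})(Ω₁) = -0.115411-0.107279i ; Y_{6,-1}(Ω₂) = -0.032087+0.142819i ; Δ = +0.019025-0.013041i
  [+0]  conj(Y_{6,0})(Ω₁) = +0.992248-0.000000i ; Y_{6,0}(Ω₂) = -0.282239+0.000000i ; Δ = -0.280051+0.000000i
  [+1]  conj(Y_{6,1})(Ω₁) = +0.115411-0.107279i ; Y_{6,1}(Ω₂) = +0.032087+0.142819i ; Δ = +0.019025+0.013041i
  [+2]  conj(Y_{6,2})(Ω₁) = +0.000883-0.012076i ; Y_{6,2}(Ω₂) = -0.264506+0.125169i ; Δ = +0.001278+0.003305i
  [+3]  conj(Y_{6,3})(Ω₁) = -0.000367-0.000458i ; Y_{6,3}(Ω₂) = +0.086100+0.110257i ; Δ = +0.000019-0.000080i
  [+4]  conj(Y_{6,4})(Ω₁) = -0.000019-0.000003i ; Y_{6,4}(Ω₂) = -0.210432+0.256627i ; Δ = +0.000005-0.000004i
  [+5]  conj(Y_{6,5})(Ω₁) = -0.000000+0.000000i ; Y_{6,5}(Ω₂) = +0.108612+0.054601i ; Δ = -0.000000+0.000000i
  [+6]  conj(Y_{6,6})(Ω₁) = -0.000000+0.000000i ; Y_{6,6}(Ω₂) = -0.115196+0.461096i ; Δ = -0.000000-0.000000i
Accumulated sum -0.239399-0.000000i; after 4π/(2l+1) scaling, -0.231413-0.000000i ⇒ P_6 = -0.231413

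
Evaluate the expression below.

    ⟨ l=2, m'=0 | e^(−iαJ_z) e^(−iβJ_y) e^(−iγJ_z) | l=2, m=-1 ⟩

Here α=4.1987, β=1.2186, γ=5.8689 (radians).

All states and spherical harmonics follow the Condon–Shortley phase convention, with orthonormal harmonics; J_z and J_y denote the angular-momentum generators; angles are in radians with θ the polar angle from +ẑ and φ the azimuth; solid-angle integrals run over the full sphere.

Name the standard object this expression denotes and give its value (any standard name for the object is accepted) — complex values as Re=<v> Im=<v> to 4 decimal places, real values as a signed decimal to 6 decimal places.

Wigner D-matrix element, Re=-0.3630 Im=0.1596

This is a Wigner D-matrix element — the rotation-matrix element ⟨l m'| R(α,β,γ) |l m⟩ in the angular-momentum basis.
Split into d^2_{0,-1}(β=1.2186) × two z-phases.
c=cos(1.218600/2)=0.820049, s=sin(1.218600/2)=0.572294; N=√[2·2·1·6]=4.898979
The bounds max(0,m−m')=0 and min(l+m,l−m')=1 give 2 terms
  k=0: (−1)^1·4.8990/(2)·0.8200^3·0.5723^1 = -0.773061
  k=1: (−1)^2·4.8990/(2)·0.8200^1·0.5723^3 = +0.376506
d^2_{0,-1}(1.2186) = -0.773061 +0.376506 = -0.396555
D = (+1.000000+0.000000i)·(-0.396555)·(+0.915404-0.402536i) = -0.363008+0.159627i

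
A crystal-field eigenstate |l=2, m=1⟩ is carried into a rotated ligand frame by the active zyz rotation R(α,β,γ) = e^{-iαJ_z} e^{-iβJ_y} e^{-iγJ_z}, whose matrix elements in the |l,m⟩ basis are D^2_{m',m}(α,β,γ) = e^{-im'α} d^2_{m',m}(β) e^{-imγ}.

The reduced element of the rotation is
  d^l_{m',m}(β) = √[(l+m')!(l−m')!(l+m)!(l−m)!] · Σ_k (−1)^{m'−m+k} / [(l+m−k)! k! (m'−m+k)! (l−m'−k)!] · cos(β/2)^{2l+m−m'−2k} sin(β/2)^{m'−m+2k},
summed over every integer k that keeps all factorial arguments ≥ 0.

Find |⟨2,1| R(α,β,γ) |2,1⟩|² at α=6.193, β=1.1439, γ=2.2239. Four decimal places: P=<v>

First d^2_{1,1}(β=1.1439), then the phase factors e^{-i(1)α} and e^{-i(1)γ}:
Half-angle: c=0.840847, s=0.541273. N=√(6·1·6·1)=6.000000
k: max(0,(1)−(1))=0 … min(2+(1),2−(1))=1
  k=0: (−1)^0·6.0000/(6)·0.8408^4·0.5413^0 = +0.499883
  k=1: (−1)^1·6.0000/(2)·0.8408^2·0.5413^2 = -0.621423
d^2_{1,1}(1.1439) = +0.499883 -0.621423 = -0.121541
|D^2_{1,1}|² = |d^2_{1,1}(β)|² = (-0.121541)² = 0.014772 (the z-rotation phases have unit modulus)

P=0.0148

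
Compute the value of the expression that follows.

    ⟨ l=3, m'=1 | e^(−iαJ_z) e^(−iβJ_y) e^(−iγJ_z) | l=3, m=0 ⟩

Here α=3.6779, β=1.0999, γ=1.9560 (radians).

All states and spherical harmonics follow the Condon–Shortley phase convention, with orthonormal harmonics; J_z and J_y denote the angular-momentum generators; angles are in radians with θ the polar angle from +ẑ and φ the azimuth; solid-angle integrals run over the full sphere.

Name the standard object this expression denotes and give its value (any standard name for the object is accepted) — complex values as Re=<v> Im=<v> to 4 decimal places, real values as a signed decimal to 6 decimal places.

Wigner D-matrix element, Re=0.0097 Im=-0.0057

This is a Wigner D-matrix element — the rotation-matrix element ⟨l m'| R(α,β,γ) |l m⟩ in the angular-momentum basis.
D^3_{1,0}(3.6779,1.0999,1.9560) = e^{-i·1·3.6779}·d^3_{1,0}(1.0999)·e^{-i·0·1.9560}. Compute d first:
c=cos(1.099900/2)=0.852551, s=sin(1.099900/2)=0.522645; N=√[24·2·6·6]=41.569219
k∈{0,1,2} keeps every argument non-negative
  k=0: (−1)^1·41.5692/(12)·0.8526^5·0.5226^1 = -0.815451
  k=1: (−1)^2·41.5692/(4)·0.8526^3·0.5226^3 = +0.919373
  k=2: (−1)^3·41.5692/(12)·0.8526^1·0.5226^5 = -0.115171
d^3_{1,0}(1.0999) = -0.815451 +0.919373 -0.115171 = -0.011249
Attach z-rotation phases: D = e^{-i(1)(3.6779)}·(-0.011249)·e^{-i(0)(1.9560)} = +0.009670-0.005748i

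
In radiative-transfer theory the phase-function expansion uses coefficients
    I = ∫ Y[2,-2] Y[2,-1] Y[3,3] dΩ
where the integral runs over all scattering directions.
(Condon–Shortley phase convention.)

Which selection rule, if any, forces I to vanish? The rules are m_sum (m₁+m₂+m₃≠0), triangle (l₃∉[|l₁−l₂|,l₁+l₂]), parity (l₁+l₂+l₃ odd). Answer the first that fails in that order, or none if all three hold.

parity

Σmᵢ = 0  ✓
l₃∈[|l₁−l₂|,l₁+l₂]=[0,4], have l₃=3  ✓
Σlᵢ = 7 ⇒ odd  ✗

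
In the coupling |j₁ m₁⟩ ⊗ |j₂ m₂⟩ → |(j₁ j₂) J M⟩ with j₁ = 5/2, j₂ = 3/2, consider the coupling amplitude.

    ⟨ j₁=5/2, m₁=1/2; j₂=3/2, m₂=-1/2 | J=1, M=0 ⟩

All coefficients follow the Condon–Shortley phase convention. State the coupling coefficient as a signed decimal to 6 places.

-0.547723  (= −√(3/10))

triangle: 3!·2!·0!/6! = 12/720
(j±m)!: 3!·2!·1!·2!·1!·1! = 24
prefactor² = (2J+1)·Δ·N² = 6/5
  k=1: −1/(1!·2!·1!·0!·1!·0!) = -1/2
Σ = -1/2  ⇒  CG² = 6/5·(-1/2)² = 3/10
CG = −√(3/10) = -0.547723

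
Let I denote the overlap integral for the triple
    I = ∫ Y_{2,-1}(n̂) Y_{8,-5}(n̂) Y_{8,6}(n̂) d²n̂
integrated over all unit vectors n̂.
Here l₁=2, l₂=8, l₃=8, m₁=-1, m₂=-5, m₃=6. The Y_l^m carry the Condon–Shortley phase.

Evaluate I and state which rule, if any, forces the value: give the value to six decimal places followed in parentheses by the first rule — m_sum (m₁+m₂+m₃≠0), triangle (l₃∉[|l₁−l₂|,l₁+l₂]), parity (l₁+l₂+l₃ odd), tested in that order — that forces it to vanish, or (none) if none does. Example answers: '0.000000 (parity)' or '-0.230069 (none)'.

m-sum 0 ✓  L=18 even ✓  6≤8≤10 ✓
Π(2lᵢ+1) = 5×17×17 = 1445
triangle coeff Δ(2,8,8) = 1/348840
Σ_t [0,2]: t=0:+1/116121600 t=1:−1/25401600 t=2:+1/116121600 = -1/45158400
(3j)²=24/1615 [(2 8 8; 0 0 0)], sign=-1
Σ_t [1,2]: t=1:−1/1916006400 t=2:+1/12454041600 = -1/2264371200
(3j)²=847/38760 [(2 8 8; -1 -5 6)], sign=-1
⇒ 4πI² = 847/1805
I = (+1)√(847/1805/(4π)) = 0.19324051
No selection rule forces the value: the integral is nonzero (none).

0.193241 (none)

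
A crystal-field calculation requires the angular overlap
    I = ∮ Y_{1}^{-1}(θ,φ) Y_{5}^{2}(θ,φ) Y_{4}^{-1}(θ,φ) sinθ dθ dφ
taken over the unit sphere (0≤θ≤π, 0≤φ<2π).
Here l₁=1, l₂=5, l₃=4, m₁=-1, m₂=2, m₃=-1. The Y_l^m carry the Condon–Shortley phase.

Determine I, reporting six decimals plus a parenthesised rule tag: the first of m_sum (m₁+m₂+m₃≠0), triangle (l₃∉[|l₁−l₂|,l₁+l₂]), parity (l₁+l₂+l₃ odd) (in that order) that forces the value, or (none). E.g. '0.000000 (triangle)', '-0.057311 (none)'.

Rules hold: Σm=0, L=10 even, 4≤4≤6.
N = 3·11·9 = 297
Δ = 2!·0!·8!/11! = 1/495
Racah Σ t=1..1: t=1:−1/576 = -1/576
⇒ 3j(1 5 4; 0 0 0)² = 5/99, sgn -1
Racah Σ t=2..2: t=2:+1/1440 = 1/1440
⇒ 3j(1 5 4; -1 2 -1)² = 7/165, sgn -1
4πI² = N·(3j₀)²·(3jₘ)² = 7/11
I = +1·√(0.636364/4π) = 0.22503380
No selection rule forces the value: the integral is nonzero (none).

0.225034 (none)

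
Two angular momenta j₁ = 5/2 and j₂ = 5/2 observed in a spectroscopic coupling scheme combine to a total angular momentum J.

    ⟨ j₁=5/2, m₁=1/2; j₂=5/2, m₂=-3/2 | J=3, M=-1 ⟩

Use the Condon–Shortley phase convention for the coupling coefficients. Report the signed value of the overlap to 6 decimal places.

j₁+j₂−J=2  J+j₁−j₂=3  J−j₁+j₂=3  j₁+j₂+J+1=9
(j₁±m₁, j₂±m₂, J±M) = (3,2,1,4,2,4)
P² = 96/5
sum k=0..1:
  [0] +1/8 = 1/8
  [1] −1/12 = -1/12
S = 1/24
C² = P²·S² = 1/30 ; C = +0.182574

+√(1/30) ≈ +0.182574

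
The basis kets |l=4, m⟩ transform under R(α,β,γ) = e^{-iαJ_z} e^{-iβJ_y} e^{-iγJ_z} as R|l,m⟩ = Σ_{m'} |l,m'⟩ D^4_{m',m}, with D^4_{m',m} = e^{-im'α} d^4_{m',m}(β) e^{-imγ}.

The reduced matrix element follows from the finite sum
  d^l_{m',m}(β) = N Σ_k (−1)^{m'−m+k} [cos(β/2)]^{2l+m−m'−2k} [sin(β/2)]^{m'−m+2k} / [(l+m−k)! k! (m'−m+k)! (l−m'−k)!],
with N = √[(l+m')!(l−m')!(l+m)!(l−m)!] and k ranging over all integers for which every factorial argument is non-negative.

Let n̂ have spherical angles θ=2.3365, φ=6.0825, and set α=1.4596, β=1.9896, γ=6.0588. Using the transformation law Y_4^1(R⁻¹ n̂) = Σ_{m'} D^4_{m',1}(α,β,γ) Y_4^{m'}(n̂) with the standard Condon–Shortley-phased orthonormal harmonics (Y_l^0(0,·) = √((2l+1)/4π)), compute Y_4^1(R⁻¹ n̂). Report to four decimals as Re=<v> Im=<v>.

Re=0.2245 Im=-0.1548

Need the full column D^4_{m',1} for m'=−4..4 at α=1.4596, β=1.9896, γ=6.0588.
cos(β/2)=0.544671, sin(β/2)=0.838650
d^4_{-4,1}: single k=5 term ⇒ +0.501649;  D = +0.489514-0.109670i
d^4_{-3,1}: k∈[4..5] ⇒ +0.575941 -0.819262 = -0.243321;  D = +0.026519+0.241872i
d^4_{-2,1}: k∈[3..5] ⇒ +0.399878 -1.422041 +0.674273 = -0.347890;  D = +0.347890+0.000693i
d^4_{-1,1}: k∈[2..5] ⇒ +0.183639 -1.306111 +1.548260 -0.244707 = +0.181081;  D = -0.020453+0.179922i
d^4_{0,1}: k∈[1..4] ⇒ +0.053338 -0.758714 +1.798755 -0.710746 = +0.382632;  D = +0.373040+0.085138i
d^4_{1,1}: k∈[0..3] ⇒ +0.007746 -0.275459 +1.306111 -1.032173 = +0.006225;  D = +0.002050-0.005878i
d^4_{2,1}: k∈[0..2] ⇒ -0.050600 +0.599816 -0.948027 = -0.398811;  D = +0.359665+0.172311i
d^4_{3,1}: k∈[0..1] ⇒ +0.145759 -0.575941 = -0.430182;  D = +0.227768-0.364936i
d^4_{4,1}: single k=0 term ⇒ -0.211595;  D = -0.165962-0.131260i
Y_4^{m'}(θ=2.3365,φ=6.0825) and Σ D·Y over m':
  (+0.4895-0.1097i)·(+0.0830+0.0860i)  (+0.0265+0.2419i)·(-0.2678-0.1841i)  (+0.3479+0.0007i)·(+0.3780+0.1604i)  (-0.0205+0.1799i)·(-0.0839-0.0171i)  (+0.3730+0.0851i)·(-0.3528+0.0000i)  (+0.0021-0.0059i)·(+0.0839-0.0171i)  (+0.3597+0.1723i)·(+0.3780-0.1604i)  (+0.2278-0.3649i)·(+0.2678-0.1841i)  (-0.1660-0.1313i)·(+0.0830-0.0860i)
Y_4^1(R⁻¹ n̂) = +0.224525-0.154788i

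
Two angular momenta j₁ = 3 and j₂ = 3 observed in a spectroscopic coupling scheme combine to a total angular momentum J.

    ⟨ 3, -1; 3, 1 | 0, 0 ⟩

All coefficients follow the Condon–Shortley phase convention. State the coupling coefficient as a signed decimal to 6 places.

√[1·6!0!0!/7! · 2!4!4!2!0!0!] = √(2304/7)
  +(−1)^4/∏(4,2,0,0,0,0)! = 1/48  (running 1/48)
⟨..|..⟩ = √(2304/7)·(1/48) = +0.377964

+√(1/7) ≈ +0.377964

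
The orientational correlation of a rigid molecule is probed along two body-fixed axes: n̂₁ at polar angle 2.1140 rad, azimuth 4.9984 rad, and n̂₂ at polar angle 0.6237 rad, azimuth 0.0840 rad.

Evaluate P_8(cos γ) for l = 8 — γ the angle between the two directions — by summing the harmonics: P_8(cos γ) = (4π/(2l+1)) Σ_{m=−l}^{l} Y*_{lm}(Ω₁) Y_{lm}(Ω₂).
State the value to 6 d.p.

-0.261371

Addition theorem: P_8(cos γ) = (4π/17) Σ_m Y*_{lm}(Ω₁) Y_{lm}(Ω₂), m = −8…8:
  m=-8: (-0.09772 + 0.11203j) × (0.00546 - 0.00434j) = -0.00005 + 0.00104j  (running Σ = -0.00005 + 0.00104j)
  m=-7: (0.32616 + 0.15009j) × (0.03228 - 0.02152j) = 0.01376 - 0.00217j  (running Σ = 0.01371 - 0.00114j)
  m=-6: (0.06450 - 0.44085j) × (0.11621 - 0.06409j) = -0.02076 - 0.05537j  (running Σ = -0.00705 - 0.05650j)
  m=-5: (-0.19275 + 0.02731j) × (0.28192 - 0.12590j) = -0.05090 + 0.03197j  (running Σ = -0.05795 - 0.02454j)
  m=-4: (-0.09827 - 0.21612j) × (0.44919 - 0.15688j) = -0.07805 - 0.08166j  (running Σ = -0.13600 - 0.10620j)
  m=-3: (-0.24912 + 0.21533j) × (0.38304 - 0.09862j) = -0.07419 + 0.10705j  (running Σ = -0.21018 + 0.00085j)
  m=-2: (-0.06686 - 0.04305j) × (-0.04698 + 0.00797j) = 0.00348 + 0.00149j  (running Σ = -0.20670 + 0.00234j)
  m=-1: (-0.09668 + 0.32877j) × (-0.41427 + 0.03488j) = 0.02858 - 0.13957j  (running Σ = -0.17812 - 0.13723j)
  m=0: (-0.02964 + 0.00000j) × (-0.08920 + 0.00000j) = 0.00264 + 0.00000j  (running Σ = -0.17547 - 0.13723j)
  m=1: (0.09668 + 0.32877j) × (0.41427 + 0.03488j) = 0.02858 + 0.13957j  (running Σ = -0.14689 + 0.00234j)
  m=2: (-0.06686 + 0.04305j) × (-0.04698 - 0.00797j) = 0.00348 - 0.00149j  (running Σ = -0.14340 + 0.00085j)
  m=3: (0.24912 + 0.21533j) × (-0.38304 - 0.09862j) = -0.07419 - 0.10705j  (running Σ = -0.21759 - 0.10620j)
  m=4: (-0.09827 + 0.21612j) × (0.44919 + 0.15688j) = -0.07805 + 0.08166j  (running Σ = -0.29564 - 0.02454j)
  m=5: (0.19275 + 0.02731j) × (-0.28192 - 0.12590j) = -0.05090 - 0.03197j  (running Σ = -0.34654 - 0.05650j)
  m=6: (0.06450 + 0.44085j) × (0.11621 + 0.06409j) = -0.02076 + 0.05537j  (running Σ = -0.36730 - 0.00114j)
  m=7: (-0.32616 + 0.15009j) × (-0.03228 - 0.02152j) = 0.01376 + 0.00217j  (running Σ = -0.35354 + 0.00104j)
  m=8: (-0.09772 - 0.11203j) × (0.00546 + 0.00434j) = -0.00005 - 0.00104j  (running Σ = -0.35359 + 0.00000j)
Accumulated sum -0.35359 + 0.00000j; after 4π/(2l+1) scaling, -0.26137 + 0.00000j ⇒ P_8 = -0.261371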